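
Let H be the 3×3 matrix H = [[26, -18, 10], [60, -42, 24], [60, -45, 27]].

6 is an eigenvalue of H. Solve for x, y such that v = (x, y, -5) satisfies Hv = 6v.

We need (H - 6I)v = 0.
H - 6I = [[20, -18, 10], [60, -48, 24], [60, -45, 21]].
Row 1: (20)·x + (-18)·y + (10)·-5 = 0
Row 2: (60)·x + (-48)·y + (24)·-5 = 0
Row 3: (60)·x + (-45)·y + (21)·-5 = 0
Solving gives x = -2, y = -5.
Check: H·(-2, -5, -5) = (-12, -30, -30) = 6·(-2, -5, -5).

-2, -5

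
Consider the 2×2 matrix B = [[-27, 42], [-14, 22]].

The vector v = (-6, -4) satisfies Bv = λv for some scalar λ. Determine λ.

1

Compute Bv: B·(-6, -4) = (-6, -4).
Since Bv = λv, compare component 1: -6 = λ·-6, so λ = 1.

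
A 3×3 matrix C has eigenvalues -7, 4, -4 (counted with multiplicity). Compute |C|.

112

det(C) is the product of the eigenvalues: (-7) · (4) · (-4) = 112.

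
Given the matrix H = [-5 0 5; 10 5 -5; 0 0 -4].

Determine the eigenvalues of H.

Set up det(μI - H) = 0.
Cofactor expansion gives p(μ) = μ^3 + 4μ^2 - 25μ - 100.
Try μ = -5: p(-5) = 0, so -5 is a root.
Factor out (μ + 5): p(μ) = (μ + 5)·(μ^2 - μ - 20).
The quadratic factors as (μ + 4)·(μ - 5).
Eigenvalues: -5, -4, 5.

-5, -4, 5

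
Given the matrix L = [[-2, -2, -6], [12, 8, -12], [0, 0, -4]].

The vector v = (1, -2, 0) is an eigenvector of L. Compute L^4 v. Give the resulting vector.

(16, -32, 0)

First find the eigenvalue: Lv = (2, -4, 0) = 2·(1, -2, 0), so λ = 2.
Then L^4 v = λ^4·v = 2^4·(1, -2, 0) = 16·(1, -2, 0) = (16, -32, 0).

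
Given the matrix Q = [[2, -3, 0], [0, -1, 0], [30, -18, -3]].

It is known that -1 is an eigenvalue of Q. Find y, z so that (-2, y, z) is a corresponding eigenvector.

We need (Q + 1I)v = 0.
Q + 1I = [[3, -3, 0], [0, 0, 0], [30, -18, -2]].
Row 1: (3)·-2 + (-3)·y + (0)·z = 0
Row 2: (0)·-2 + (0)·y + (0)·z = 0
Row 3: (30)·-2 + (-18)·y + (-2)·z = 0
Solving gives y = -2, z = -12.
Check: Q·(-2, -2, -12) = (2, 2, 12) = -1·(-2, -2, -12).

-2, -12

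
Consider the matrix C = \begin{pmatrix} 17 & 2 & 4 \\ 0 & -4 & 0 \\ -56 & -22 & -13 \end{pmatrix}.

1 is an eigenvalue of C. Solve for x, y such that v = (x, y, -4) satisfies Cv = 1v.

We need (C - 1I)v = 0.
C - 1I = [[16, 2, 4], [0, -5, 0], [-56, -22, -14]].
Row 1: (16)·x + (2)·y + (4)·-4 = 0
Row 2: (0)·x + (-5)·y + (0)·-4 = 0
Row 3: (-56)·x + (-22)·y + (-14)·-4 = 0
Solving gives x = 1, y = 0.
Check: C·(1, 0, -4) = (1, 0, -4) = 1·(1, 0, -4).

1, 0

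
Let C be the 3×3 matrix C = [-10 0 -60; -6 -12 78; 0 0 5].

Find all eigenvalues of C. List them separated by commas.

-12, -10, 5

The characteristic polynomial is p(t) = det(tI - C).
Cofactor expansion gives p(t) = t^3 + 17t^2 + 10t - 600.
Try t = -10: p(-10) = 0, so -10 is a root.
Dividing by (t + 10) leaves t^2 + 7t - 60.
The quadratic factors as (t + 12)·(t - 5).
Eigenvalues: -12, -10, 5.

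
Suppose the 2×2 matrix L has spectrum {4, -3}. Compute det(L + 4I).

8

If L has eigenvalues 4, -3, then L + 4I has eigenvalues 8, 1.
det(L + 4I) = (8) · (1) = 8.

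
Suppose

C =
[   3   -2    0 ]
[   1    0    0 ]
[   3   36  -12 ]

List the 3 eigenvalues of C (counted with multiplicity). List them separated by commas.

The characteristic polynomial is p(μ) = det(μI - C).
Expanding the 3×3 determinant: p(μ) = μ^3 + 9μ^2 - 34μ + 24.
Since p(1) = 0, μ = 1 is a root.
Factor out (μ - 1): p(μ) = (μ - 1)·(μ^2 + 10μ - 24).
The quadratic factors as (μ + 12)·(μ - 2).
Eigenvalues: -12, 1, 2.

-12, 1, 2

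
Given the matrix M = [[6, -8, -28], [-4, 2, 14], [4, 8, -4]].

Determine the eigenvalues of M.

-4, -2, 10

Set up det(rI - M) = 0.
Cofactor expansion gives p(r) = r^3 - 4r^2 - 52r - 80.
Rational-root test: r = -2 gives p(-2) = 0.
Factor out (r + 2): p(r) = (r + 2)·(r^2 - 6r - 40).
The quadratic factors as (r + 4)·(r - 10).
Eigenvalues: -4, -2, 10.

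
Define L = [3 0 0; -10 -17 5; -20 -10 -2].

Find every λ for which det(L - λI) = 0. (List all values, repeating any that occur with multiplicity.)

-12, -7, 3

Set up det(sI - L) = 0.
Cofactor expansion gives p(s) = s^3 + 16s^2 + 27s - 252.
Rational-root test: s = 3 gives p(3) = 0.
Dividing by (s - 3) leaves s^2 + 19s + 84.
The quadratic factors as (s + 12)·(s + 7).
Eigenvalues: -12, -7, 3.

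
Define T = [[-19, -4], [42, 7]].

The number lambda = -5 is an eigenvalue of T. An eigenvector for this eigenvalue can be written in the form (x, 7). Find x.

-2

We need (T + 5I)v = 0.
T + 5I = [[-14, -4], [42, 12]].
Row 1: (-14)·x + (-4)·7 = 0
Row 2: (42)·x + (12)·7 = 0
Solving gives x = -2.
Check: T·(-2, 7) = (10, -35) = -5·(-2, 7).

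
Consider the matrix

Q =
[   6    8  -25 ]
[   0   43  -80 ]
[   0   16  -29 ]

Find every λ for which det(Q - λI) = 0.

Compute the characteristic polynomial p(λ) = det(λI - Q).
Expanding the 3×3 determinant: p(λ) = λ^3 - 20λ^2 + 117λ - 198.
Rational-root test: λ = 6 gives p(6) = 0.
Factor out (λ - 6): p(λ) = (λ - 6)·(λ^2 - 14λ + 33).
The quadratic factors as (λ - 3)·(λ - 11).
Eigenvalues: 3, 6, 11.

3, 6, 11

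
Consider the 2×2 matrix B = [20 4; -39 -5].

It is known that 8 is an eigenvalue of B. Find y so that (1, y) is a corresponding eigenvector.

-3

We need (B - 8I)v = 0.
B - 8I = [[12, 4], [-39, -13]].
Row 1: (12)·1 + (4)·y = 0
Row 2: (-39)·1 + (-13)·y = 0
Solving gives y = -3.
Check: B·(1, -3) = (8, -24) = 8·(1, -3).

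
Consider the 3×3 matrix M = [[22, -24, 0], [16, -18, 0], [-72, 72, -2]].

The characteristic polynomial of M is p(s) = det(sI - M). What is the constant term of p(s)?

-24

p(s) = s^3 - 2s^2 - 20s - 24.
The constant term is -24.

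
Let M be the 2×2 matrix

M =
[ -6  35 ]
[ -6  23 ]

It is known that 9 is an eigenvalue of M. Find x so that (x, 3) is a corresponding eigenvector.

7

We need (M - 9I)v = 0.
M - 9I = [[-15, 35], [-6, 14]].
Row 1: (-15)·x + (35)·3 = 0
Row 2: (-6)·x + (14)·3 = 0
Solving gives x = 7.
Check: M·(7, 3) = (63, 27) = 9·(7, 3).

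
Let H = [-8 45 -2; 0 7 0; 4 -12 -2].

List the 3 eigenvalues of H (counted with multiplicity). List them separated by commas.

-6, -4, 7

Set up det(lambda·I - H) = 0.
Cofactor expansion gives p(lambda) = lambda^3 + 3·lambda^2 - 46·lambda - 168.
Since p(7) = 0, lambda = 7 is a root.
Factor out (lambda - 7): p(lambda) = (lambda - 7)·(lambda^2 + 10·lambda + 24).
The quadratic factors as (lambda + 6)·(lambda + 4).
Eigenvalues: -6, -4, 7.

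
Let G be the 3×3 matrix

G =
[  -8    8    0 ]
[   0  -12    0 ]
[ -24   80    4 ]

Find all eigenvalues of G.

-12, -8, 4

The characteristic polynomial is p(s) = det(sI - G).
Expanding along the first row, p(s) = s^3 + 16s^2 + 16s - 384.
Since p(-8) = 0, s = -8 is a root.
Factor out (s + 8): p(s) = (s + 8)·(s^2 + 8s - 48).
The quadratic factors as (s + 12)·(s - 4).
Eigenvalues: -12, -8, 4.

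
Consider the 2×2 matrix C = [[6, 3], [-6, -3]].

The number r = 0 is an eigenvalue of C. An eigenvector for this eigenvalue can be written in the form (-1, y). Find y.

We need (C)v = 0.
C = [[6, 3], [-6, -3]].
Row 1: (6)·-1 + (3)·y = 0
Row 2: (-6)·-1 + (-3)·y = 0
Solving gives y = 2.
Check: C·(-1, 2) = (0, 0) = 0·(-1, 2).

2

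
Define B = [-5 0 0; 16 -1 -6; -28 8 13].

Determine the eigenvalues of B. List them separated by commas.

-5, 5, 7

The characteristic polynomial is p(λ) = det(λI - B).
Cofactor expansion gives p(λ) = λ^3 - 7λ^2 - 25λ + 175.
Rational-root test: λ = -5 gives p(-5) = 0.
Dividing by (λ + 5) leaves λ^2 - 12λ + 35.
The quadratic factors as (λ - 5)·(λ - 7).
Eigenvalues: -5, 5, 7.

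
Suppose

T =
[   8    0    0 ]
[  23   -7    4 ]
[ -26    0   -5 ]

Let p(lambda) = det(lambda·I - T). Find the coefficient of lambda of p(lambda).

p(lambda) = lambda^3 + 4·lambda^2 - 61·lambda - 280.
The coefficient of lambda is -61.

-61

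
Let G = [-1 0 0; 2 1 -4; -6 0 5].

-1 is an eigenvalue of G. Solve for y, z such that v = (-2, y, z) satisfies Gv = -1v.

We need (G + 1I)v = 0.
G + 1I = [[0, 0, 0], [2, 2, -4], [-6, 0, 6]].
Row 1: (0)·-2 + (0)·y + (0)·z = 0
Row 2: (2)·-2 + (2)·y + (-4)·z = 0
Row 3: (-6)·-2 + (0)·y + (6)·z = 0
Solving gives y = -2, z = -2.
Check: G·(-2, -2, -2) = (2, 2, 2) = -1·(-2, -2, -2).

-2, -2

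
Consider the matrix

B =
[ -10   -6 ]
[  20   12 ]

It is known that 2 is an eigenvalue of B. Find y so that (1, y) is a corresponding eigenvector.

-2

We need (B - 2I)v = 0.
B - 2I = [[-12, -6], [20, 10]].
Row 1: (-12)·1 + (-6)·y = 0
Row 2: (20)·1 + (10)·y = 0
Solving gives y = -2.
Check: B·(1, -2) = (2, -4) = 2·(1, -2).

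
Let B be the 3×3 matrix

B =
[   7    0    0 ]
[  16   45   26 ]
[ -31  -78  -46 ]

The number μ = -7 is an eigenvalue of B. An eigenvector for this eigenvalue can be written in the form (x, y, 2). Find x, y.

We need (B + 7I)v = 0.
B + 7I = [[14, 0, 0], [16, 52, 26], [-31, -78, -39]].
Row 1: (14)·x + (0)·y + (0)·2 = 0
Row 2: (16)·x + (52)·y + (26)·2 = 0
Row 3: (-31)·x + (-78)·y + (-39)·2 = 0
Solving gives x = 0, y = -1.
Check: B·(0, -1, 2) = (0, 7, -14) = -7·(0, -1, 2).

0, -1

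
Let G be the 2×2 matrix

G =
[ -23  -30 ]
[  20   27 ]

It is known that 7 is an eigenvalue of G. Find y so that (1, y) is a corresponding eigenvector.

-1

We need (G - 7I)v = 0.
G - 7I = [[-30, -30], [20, 20]].
Row 1: (-30)·1 + (-30)·y = 0
Row 2: (20)·1 + (20)·y = 0
Solving gives y = -1.
Check: G·(1, -1) = (7, -7) = 7·(1, -1).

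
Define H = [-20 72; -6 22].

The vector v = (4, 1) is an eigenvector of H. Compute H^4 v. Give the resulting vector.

First find the eigenvalue: Hv = (-8, -2) = -2·(4, 1), so λ = -2.
Then H^4 v = λ^4·v = (-2)^4·(4, 1) = 16·(4, 1) = (64, 16).

(64, 16)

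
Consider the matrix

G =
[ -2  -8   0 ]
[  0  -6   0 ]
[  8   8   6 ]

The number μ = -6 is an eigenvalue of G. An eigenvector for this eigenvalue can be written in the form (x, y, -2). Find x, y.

2, 1

We need (G + 6I)v = 0.
G + 6I = [[4, -8, 0], [0, 0, 0], [8, 8, 12]].
Row 1: (4)·x + (-8)·y + (0)·-2 = 0
Row 2: (0)·x + (0)·y + (0)·-2 = 0
Row 3: (8)·x + (8)·y + (12)·-2 = 0
Solving gives x = 2, y = 1.
Check: G·(2, 1, -2) = (-12, -6, 12) = -6·(2, 1, -2).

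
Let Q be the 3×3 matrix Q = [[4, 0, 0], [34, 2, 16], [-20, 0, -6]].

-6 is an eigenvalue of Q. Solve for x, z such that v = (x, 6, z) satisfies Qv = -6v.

We need (Q + 6I)v = 0.
Q + 6I = [[10, 0, 0], [34, 8, 16], [-20, 0, 0]].
Row 1: (10)·x + (0)·6 + (0)·z = 0
Row 2: (34)·x + (8)·6 + (16)·z = 0
Row 3: (-20)·x + (0)·6 + (0)·z = 0
Solving gives x = 0, z = -3.
Check: Q·(0, 6, -3) = (0, -36, 18) = -6·(0, 6, -3).

0, -3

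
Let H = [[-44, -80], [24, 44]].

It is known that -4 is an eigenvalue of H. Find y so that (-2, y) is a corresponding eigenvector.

We need (H + 4I)v = 0.
H + 4I = [[-40, -80], [24, 48]].
Row 1: (-40)·-2 + (-80)·y = 0
Row 2: (24)·-2 + (48)·y = 0
Solving gives y = 1.
Check: H·(-2, 1) = (8, -4) = -4·(-2, 1).

1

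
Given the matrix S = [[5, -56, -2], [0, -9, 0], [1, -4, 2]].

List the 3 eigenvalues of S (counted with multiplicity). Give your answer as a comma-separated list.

-9, 3, 4

Compute the characteristic polynomial p(t) = det(tI - S).
Expanding along the first row, p(t) = t^3 + 2t^2 - 51t + 108.
Since p(3) = 0, t = 3 is a root.
Factor out (t - 3): p(t) = (t - 3)·(t^2 + 5t - 36).
The quadratic factors as (t + 9)·(t - 4).
Eigenvalues: -9, 3, 4.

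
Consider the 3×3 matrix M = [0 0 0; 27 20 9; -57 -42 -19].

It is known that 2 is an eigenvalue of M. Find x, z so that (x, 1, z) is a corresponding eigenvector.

0, -2

We need (M - 2I)v = 0.
M - 2I = [[-2, 0, 0], [27, 18, 9], [-57, -42, -21]].
Row 1: (-2)·x + (0)·1 + (0)·z = 0
Row 2: (27)·x + (18)·1 + (9)·z = 0
Row 3: (-57)·x + (-42)·1 + (-21)·z = 0
Solving gives x = 0, z = -2.
Check: M·(0, 1, -2) = (0, 2, -4) = 2·(0, 1, -2).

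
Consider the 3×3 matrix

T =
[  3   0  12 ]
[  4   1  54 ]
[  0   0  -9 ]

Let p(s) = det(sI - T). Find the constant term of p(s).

27

p(s) = s^3 + 5s^2 - 33s + 27.
The constant term is 27.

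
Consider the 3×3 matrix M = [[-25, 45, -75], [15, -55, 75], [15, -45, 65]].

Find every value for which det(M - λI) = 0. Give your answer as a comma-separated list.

Set up det(sI - M) = 0.
Cofactor expansion gives p(s) = s^3 + 15s^2 - 500.
Rational-root test: s = 5 gives p(5) = 0.
Factor out (s - 5): p(s) = (s - 5)·(s^2 + 20s + 100).
The quadratic factor is (s + 10)^2.
Eigenvalues: -10, -10, 5.

-10, -10, 5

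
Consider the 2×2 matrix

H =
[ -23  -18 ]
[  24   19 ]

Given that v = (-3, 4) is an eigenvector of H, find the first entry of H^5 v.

-3

First find the eigenvalue: Hv = (-3, 4) = 1·(-3, 4), so λ = 1.
Then H^5 v = λ^5·v = 1^5·(-3, 4) = 1·(-3, 4) = (-3, 4).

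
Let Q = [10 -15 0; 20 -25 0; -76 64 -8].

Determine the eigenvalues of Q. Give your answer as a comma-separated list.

-10, -8, -5

Set up det(λI - Q) = 0.
Cofactor expansion gives p(λ) = λ^3 + 23λ^2 + 170λ + 400.
Since p(-10) = 0, λ = -10 is a root.
Factor out (λ + 10): p(λ) = (λ + 10)·(λ^2 + 13λ + 40).
The quadratic factors as (λ + 8)·(λ + 5).
Eigenvalues: -10, -8, -5.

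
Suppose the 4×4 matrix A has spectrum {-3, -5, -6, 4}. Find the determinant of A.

det(A) is the product of the eigenvalues: (-3) · (-5) · (-6) · (4) = -360.

-360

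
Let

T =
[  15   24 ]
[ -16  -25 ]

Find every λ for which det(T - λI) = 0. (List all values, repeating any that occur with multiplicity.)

det(T - μI) = (15 - μ)(-25 - μ) - (24)·(-16) = μ^2 + 10μ + 9.
This factors as (μ + 9)·(μ + 1) = 0.
Eigenvalues: -9, -1.

-9, -1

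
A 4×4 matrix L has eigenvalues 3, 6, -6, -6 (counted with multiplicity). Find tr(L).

trace(L) is the sum of the eigenvalues: (3) + (6) + (-6) + (-6) = -3.

-3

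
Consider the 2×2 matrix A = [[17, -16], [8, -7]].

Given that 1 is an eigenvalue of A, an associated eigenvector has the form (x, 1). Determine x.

1

We need (A - 1I)v = 0.
A - 1I = [[16, -16], [8, -8]].
Row 1: (16)·x + (-16)·1 = 0
Row 2: (8)·x + (-8)·1 = 0
Solving gives x = 1.
Check: A·(1, 1) = (1, 1) = 1·(1, 1).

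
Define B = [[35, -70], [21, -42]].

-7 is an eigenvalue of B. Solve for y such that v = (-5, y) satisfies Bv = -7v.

-3

We need (B + 7I)v = 0.
B + 7I = [[42, -70], [21, -35]].
Row 1: (42)·-5 + (-70)·y = 0
Row 2: (21)·-5 + (-35)·y = 0
Solving gives y = -3.
Check: B·(-5, -3) = (35, 21) = -7·(-5, -3).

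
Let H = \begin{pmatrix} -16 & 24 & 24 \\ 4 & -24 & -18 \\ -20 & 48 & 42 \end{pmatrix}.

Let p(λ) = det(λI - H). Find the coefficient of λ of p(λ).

p(λ) = λ^3 - 2λ^2 - 48λ.
The coefficient of λ is -48.

-48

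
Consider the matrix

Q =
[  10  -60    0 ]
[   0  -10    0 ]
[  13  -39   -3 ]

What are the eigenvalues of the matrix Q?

-10, -3, 10

The characteristic polynomial is p(r) = det(rI - Q).
Cofactor expansion gives p(r) = r^3 + 3r^2 - 100r - 300.
Try r = 10: p(10) = 0, so 10 is a root.
Factor out (r - 10): p(r) = (r - 10)·(r^2 + 13r + 30).
The quadratic factors as (r + 10)·(r + 3).
Eigenvalues: -10, -3, 10.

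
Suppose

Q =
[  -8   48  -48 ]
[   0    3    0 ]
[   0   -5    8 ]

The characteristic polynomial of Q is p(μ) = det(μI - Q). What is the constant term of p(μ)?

p(μ) = μ^3 - 3μ^2 - 64μ + 192.
The constant term is 192.

192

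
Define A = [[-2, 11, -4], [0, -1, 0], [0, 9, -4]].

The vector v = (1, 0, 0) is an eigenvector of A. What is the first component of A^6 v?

64

First find the eigenvalue: Av = (-2, 0, 0) = -2·(1, 0, 0), so λ = -2.
Then A^6 v = λ^6·v = (-2)^6·(1, 0, 0) = 64·(1, 0, 0) = (64, 0, 0).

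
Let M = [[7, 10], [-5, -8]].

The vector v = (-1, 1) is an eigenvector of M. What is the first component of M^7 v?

2187

First find the eigenvalue: Mv = (3, -3) = -3·(-1, 1), so λ = -3.
Then M^7 v = λ^7·v = (-3)^7·(-1, 1) = -2187·(-1, 1) = (2187, -2187).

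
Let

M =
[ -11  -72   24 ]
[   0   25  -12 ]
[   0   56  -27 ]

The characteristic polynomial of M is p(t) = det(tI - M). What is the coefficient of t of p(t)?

19

p(t) = t^3 + 13t^2 + 19t - 33.
The coefficient of t is 19.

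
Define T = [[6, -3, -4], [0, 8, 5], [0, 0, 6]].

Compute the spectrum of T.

6, 6, 8

T is upper triangular, so its eigenvalues are the diagonal entries.
Diagonal: 6, 8, 6.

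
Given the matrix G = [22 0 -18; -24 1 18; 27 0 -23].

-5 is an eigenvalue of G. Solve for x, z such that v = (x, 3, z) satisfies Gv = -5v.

We need (G + 5I)v = 0.
G + 5I = [[27, 0, -18], [-24, 6, 18], [27, 0, -18]].
Row 1: (27)·x + (0)·3 + (-18)·z = 0
Row 2: (-24)·x + (6)·3 + (18)·z = 0
Row 3: (27)·x + (0)·3 + (-18)·z = 0
Solving gives x = -6, z = -9.
Check: G·(-6, 3, -9) = (30, -15, 45) = -5·(-6, 3, -9).

-6, -9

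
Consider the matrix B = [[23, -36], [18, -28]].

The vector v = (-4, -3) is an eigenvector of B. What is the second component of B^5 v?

3072

First find the eigenvalue: Bv = (16, 12) = -4·(-4, -3), so λ = -4.
Then B^5 v = λ^5·v = (-4)^5·(-4, -3) = -1024·(-4, -3) = (4096, 3072).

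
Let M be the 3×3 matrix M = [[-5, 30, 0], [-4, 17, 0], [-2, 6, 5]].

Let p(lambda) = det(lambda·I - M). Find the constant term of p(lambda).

-175

p(lambda) = lambda^3 - 17·lambda^2 + 95·lambda - 175.
The constant term is -175.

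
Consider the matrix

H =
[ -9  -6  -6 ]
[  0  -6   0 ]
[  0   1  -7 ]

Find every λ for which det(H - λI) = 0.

Set up det(tI - H) = 0.
Expanding along the first row, p(t) = t^3 + 22t^2 + 159t + 378.
Since p(-9) = 0, t = -9 is a root.
Dividing by (t + 9) leaves t^2 + 13t + 42.
The quadratic factors as (t + 7)·(t + 6).
Eigenvalues: -9, -7, -6.

-9, -7, -6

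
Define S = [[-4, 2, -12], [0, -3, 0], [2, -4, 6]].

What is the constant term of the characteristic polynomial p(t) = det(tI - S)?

0

p(0) = det(0·I − S) = det(−S) = (−1)^3·det(S).
det(S) = 0, so p(0) = 0.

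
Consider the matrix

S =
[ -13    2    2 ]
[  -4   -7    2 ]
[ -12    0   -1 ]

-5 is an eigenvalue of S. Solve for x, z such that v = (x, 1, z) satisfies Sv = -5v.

1, 3

We need (S + 5I)v = 0.
S + 5I = [[-8, 2, 2], [-4, -2, 2], [-12, 0, 4]].
Row 1: (-8)·x + (2)·1 + (2)·z = 0
Row 2: (-4)·x + (-2)·1 + (2)·z = 0
Row 3: (-12)·x + (0)·1 + (4)·z = 0
Solving gives x = 1, z = 3.
Check: S·(1, 1, 3) = (-5, -5, -15) = -5·(1, 1, 3).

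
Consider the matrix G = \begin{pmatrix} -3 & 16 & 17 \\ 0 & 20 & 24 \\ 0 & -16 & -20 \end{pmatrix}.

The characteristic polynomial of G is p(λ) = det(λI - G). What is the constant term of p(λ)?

p(λ) = λ^3 + 3λ^2 - 16λ - 48.
The constant term is -48.

-48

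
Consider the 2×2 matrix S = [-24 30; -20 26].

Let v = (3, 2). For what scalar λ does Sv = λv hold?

-4

Compute Sv: S·(3, 2) = (-12, -8).
Since Sv = λv, compare component 1: -12 = λ·3, so λ = -4.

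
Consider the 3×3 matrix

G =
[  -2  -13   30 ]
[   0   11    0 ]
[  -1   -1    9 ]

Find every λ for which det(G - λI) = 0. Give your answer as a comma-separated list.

Compute the characteristic polynomial p(lambda) = det(lambda·I - G).
Cofactor expansion gives p(lambda) = lambda^3 - 18·lambda^2 + 89·lambda - 132.
Rational-root test: lambda = 3 gives p(3) = 0.
Factor out (lambda - 3): p(lambda) = (lambda - 3)·(lambda^2 - 15·lambda + 44).
The quadratic factors as (lambda - 4)·(lambda - 11).
Eigenvalues: 3, 4, 11.

3, 4, 11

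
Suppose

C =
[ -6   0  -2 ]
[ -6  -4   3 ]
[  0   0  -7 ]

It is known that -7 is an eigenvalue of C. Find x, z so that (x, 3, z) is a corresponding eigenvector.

2, 1

We need (C + 7I)v = 0.
C + 7I = [[1, 0, -2], [-6, 3, 3], [0, 0, 0]].
Row 1: (1)·x + (0)·3 + (-2)·z = 0
Row 2: (-6)·x + (3)·3 + (3)·z = 0
Row 3: (0)·x + (0)·3 + (0)·z = 0
Solving gives x = 2, z = 1.
Check: C·(2, 3, 1) = (-14, -21, -7) = -7·(2, 3, 1).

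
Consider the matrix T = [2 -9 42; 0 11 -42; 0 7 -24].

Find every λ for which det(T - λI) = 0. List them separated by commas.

-10, -3, 2

The characteristic polynomial is p(λ) = det(λI - T).
Expanding along the first row, p(λ) = λ^3 + 11λ^2 + 4λ - 60.
Rational-root test: λ = -3 gives p(-3) = 0.
Factor out (λ + 3): p(λ) = (λ + 3)·(λ^2 + 8λ - 20).
The quadratic factors as (λ + 10)·(λ - 2).
Eigenvalues: -10, -3, 2.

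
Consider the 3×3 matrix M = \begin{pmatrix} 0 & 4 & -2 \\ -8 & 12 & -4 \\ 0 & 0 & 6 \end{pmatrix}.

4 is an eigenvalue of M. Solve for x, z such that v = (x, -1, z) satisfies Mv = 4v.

-1, 0

We need (M - 4I)v = 0.
M - 4I = [[-4, 4, -2], [-8, 8, -4], [0, 0, 2]].
Row 1: (-4)·x + (4)·-1 + (-2)·z = 0
Row 2: (-8)·x + (8)·-1 + (-4)·z = 0
Row 3: (0)·x + (0)·-1 + (2)·z = 0
Solving gives x = -1, z = 0.
Check: M·(-1, -1, 0) = (-4, -4, 0) = 4·(-1, -1, 0).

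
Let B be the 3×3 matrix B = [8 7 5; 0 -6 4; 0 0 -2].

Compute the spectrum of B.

B is upper triangular, so its eigenvalues are the diagonal entries.
Diagonal: 8, -6, -2.

-6, -2, 8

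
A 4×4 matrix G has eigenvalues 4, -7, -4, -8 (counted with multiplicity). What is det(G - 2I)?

If G has eigenvalues 4, -7, -4, -8, then G - 2I has eigenvalues 2, -9, -6, -10.
det(G - 2I) = (2) · (-9) · (-6) · (-10) = -1080.

-1080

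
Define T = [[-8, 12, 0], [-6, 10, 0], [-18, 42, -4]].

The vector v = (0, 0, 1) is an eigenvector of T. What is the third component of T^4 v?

First find the eigenvalue: Tv = (0, 0, -4) = -4·(0, 0, 1), so λ = -4.
Then T^4 v = λ^4·v = (-4)^4·(0, 0, 1) = 256·(0, 0, 1) = (0, 0, 256).

256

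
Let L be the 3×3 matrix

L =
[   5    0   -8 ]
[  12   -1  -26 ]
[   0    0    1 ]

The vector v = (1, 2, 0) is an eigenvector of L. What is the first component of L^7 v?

First find the eigenvalue: Lv = (5, 10, 0) = 5·(1, 2, 0), so λ = 5.
Then L^7 v = λ^7·v = 5^7·(1, 2, 0) = 78125·(1, 2, 0) = (78125, 156250, 0).

78125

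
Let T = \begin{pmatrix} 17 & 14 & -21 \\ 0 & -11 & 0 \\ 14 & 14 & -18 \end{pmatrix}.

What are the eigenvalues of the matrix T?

-11, -4, 3

Compute the characteristic polynomial p(s) = det(sI - T).
Expanding the 3×3 determinant: p(s) = s^3 + 12s^2 - s - 132.
Try s = 3: p(3) = 0, so 3 is a root.
Dividing by (s - 3) leaves s^2 + 15s + 44.
The quadratic factors as (s + 11)·(s + 4).
Eigenvalues: -11, -4, 3.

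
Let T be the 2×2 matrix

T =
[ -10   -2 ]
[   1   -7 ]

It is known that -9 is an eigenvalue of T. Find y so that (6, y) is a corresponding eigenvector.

We need (T + 9I)v = 0.
T + 9I = [[-1, -2], [1, 2]].
Row 1: (-1)·6 + (-2)·y = 0
Row 2: (1)·6 + (2)·y = 0
Solving gives y = -3.
Check: T·(6, -3) = (-54, 27) = -9·(6, -3).

-3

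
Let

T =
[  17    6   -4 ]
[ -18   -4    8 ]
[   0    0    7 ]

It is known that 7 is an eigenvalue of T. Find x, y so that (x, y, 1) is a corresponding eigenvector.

We need (T - 7I)v = 0.
T - 7I = [[10, 6, -4], [-18, -11, 8], [0, 0, 0]].
Row 1: (10)·x + (6)·y + (-4)·1 = 0
Row 2: (-18)·x + (-11)·y + (8)·1 = 0
Row 3: (0)·x + (0)·y + (0)·1 = 0
Solving gives x = -2, y = 4.
Check: T·(-2, 4, 1) = (-14, 28, 7) = 7·(-2, 4, 1).

-2, 4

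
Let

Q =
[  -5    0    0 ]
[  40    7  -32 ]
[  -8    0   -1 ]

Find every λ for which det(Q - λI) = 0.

Set up det(μI - Q) = 0.
Cofactor expansion gives p(μ) = μ^3 - μ^2 - 37μ - 35.
Since p(7) = 0, μ = 7 is a root.
Dividing by (μ - 7) leaves μ^2 + 6μ + 5.
The quadratic factors as (μ + 5)·(μ + 1).
Eigenvalues: -5, -1, 7.

-5, -1, 7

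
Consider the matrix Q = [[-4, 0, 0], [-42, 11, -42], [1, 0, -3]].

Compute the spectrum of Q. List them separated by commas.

Compute the characteristic polynomial p(t) = det(tI - Q).
Expanding along the first row, p(t) = t^3 - 4t^2 - 65t - 132.
Try t = -3: p(-3) = 0, so -3 is a root.
Dividing by (t + 3) leaves t^2 - 7t - 44.
The quadratic factors as (t + 4)·(t - 11).
Eigenvalues: -4, -3, 11.

-4, -3, 11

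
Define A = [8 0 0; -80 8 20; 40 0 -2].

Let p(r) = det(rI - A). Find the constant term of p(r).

p(r) = r^3 - 14r^2 + 32r + 128.
The constant term is 128.

128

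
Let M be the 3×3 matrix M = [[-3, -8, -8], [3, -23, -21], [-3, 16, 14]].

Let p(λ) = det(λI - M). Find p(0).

p(0) = det(0·I − M) = det(−M) = (−1)^3·det(M).
det(M) = -42, so p(0) = 42.

42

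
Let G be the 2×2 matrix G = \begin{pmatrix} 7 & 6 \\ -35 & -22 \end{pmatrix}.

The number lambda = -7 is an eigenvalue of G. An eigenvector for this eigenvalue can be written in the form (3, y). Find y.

-7

We need (G + 7I)v = 0.
G + 7I = [[14, 6], [-35, -15]].
Row 1: (14)·3 + (6)·y = 0
Row 2: (-35)·3 + (-15)·y = 0
Solving gives y = -7.
Check: G·(3, -7) = (-21, 49) = -7·(3, -7).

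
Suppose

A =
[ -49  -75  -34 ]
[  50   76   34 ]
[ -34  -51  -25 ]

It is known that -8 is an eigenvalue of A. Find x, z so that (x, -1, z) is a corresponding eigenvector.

1, 1

We need (A + 8I)v = 0.
A + 8I = [[-41, -75, -34], [50, 84, 34], [-34, -51, -17]].
Row 1: (-41)·x + (-75)·-1 + (-34)·z = 0
Row 2: (50)·x + (84)·-1 + (34)·z = 0
Row 3: (-34)·x + (-51)·-1 + (-17)·z = 0
Solving gives x = 1, z = 1.
Check: A·(1, -1, 1) = (-8, 8, -8) = -8·(1, -1, 1).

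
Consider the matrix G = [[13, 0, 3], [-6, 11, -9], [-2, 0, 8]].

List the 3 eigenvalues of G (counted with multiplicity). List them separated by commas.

Compute the characteristic polynomial p(t) = det(tI - G).
Expanding the 3×3 determinant: p(t) = t^3 - 32t^2 + 341t - 1210.
Since p(10) = 0, t = 10 is a root.
Dividing by (t - 10) leaves t^2 - 22t + 121.
The quadratic factor is (t - 11)^2.
Eigenvalues: 10, 11, 11.

10, 11, 11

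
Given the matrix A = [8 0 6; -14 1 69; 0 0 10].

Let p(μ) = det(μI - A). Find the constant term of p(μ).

p(μ) = μ^3 - 19μ^2 + 98μ - 80.
The constant term is -80.

-80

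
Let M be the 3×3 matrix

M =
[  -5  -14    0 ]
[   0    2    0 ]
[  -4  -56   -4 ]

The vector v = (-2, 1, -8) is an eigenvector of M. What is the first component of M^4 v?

-32

First find the eigenvalue: Mv = (-4, 2, -16) = 2·(-2, 1, -8), so λ = 2.
Then M^4 v = λ^4·v = 2^4·(-2, 1, -8) = 16·(-2, 1, -8) = (-32, 16, -128).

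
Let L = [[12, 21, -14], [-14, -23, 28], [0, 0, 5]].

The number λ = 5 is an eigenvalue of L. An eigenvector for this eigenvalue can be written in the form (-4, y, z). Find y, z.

0, -2

We need (L - 5I)v = 0.
L - 5I = [[7, 21, -14], [-14, -28, 28], [0, 0, 0]].
Row 1: (7)·-4 + (21)·y + (-14)·z = 0
Row 2: (-14)·-4 + (-28)·y + (28)·z = 0
Row 3: (0)·-4 + (0)·y + (0)·z = 0
Solving gives y = 0, z = -2.
Check: L·(-4, 0, -2) = (-20, 0, -10) = 5·(-4, 0, -2).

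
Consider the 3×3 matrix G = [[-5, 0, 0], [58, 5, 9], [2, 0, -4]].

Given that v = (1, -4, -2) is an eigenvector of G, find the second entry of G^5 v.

First find the eigenvalue: Gv = (-5, 20, 10) = -5·(1, -4, -2), so λ = -5.
Then G^5 v = λ^5·v = (-5)^5·(1, -4, -2) = -3125·(1, -4, -2) = (-3125, 12500, 6250).

12500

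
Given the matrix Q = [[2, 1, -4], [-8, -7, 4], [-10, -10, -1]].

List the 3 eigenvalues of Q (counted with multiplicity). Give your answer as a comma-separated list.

Set up det(λI - Q) = 0.
Cofactor expansion gives p(λ) = λ^3 + 6λ^2 - λ - 6.
Rational-root test: λ = 1 gives p(1) = 0.
Factor out (λ - 1): p(λ) = (λ - 1)·(λ^2 + 7λ + 6).
The quadratic factors as (λ + 6)·(λ + 1).
Eigenvalues: -6, -1, 1.

-6, -1, 1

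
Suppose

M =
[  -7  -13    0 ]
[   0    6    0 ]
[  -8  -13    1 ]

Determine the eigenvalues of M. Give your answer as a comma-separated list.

The characteristic polynomial is p(λ) = det(λI - M).
Expanding the 3×3 determinant: p(λ) = λ^3 - 43λ + 42.
Since p(-7) = 0, λ = -7 is a root.
Factor out (λ + 7): p(λ) = (λ + 7)·(λ^2 - 7λ + 6).
The quadratic factors as (λ - 1)·(λ - 6).
Eigenvalues: -7, 1, 6.

-7, 1, 6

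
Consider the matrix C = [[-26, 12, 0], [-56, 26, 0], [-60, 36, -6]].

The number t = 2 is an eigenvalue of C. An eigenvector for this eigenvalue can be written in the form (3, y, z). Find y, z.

We need (C - 2I)v = 0.
C - 2I = [[-28, 12, 0], [-56, 24, 0], [-60, 36, -8]].
Row 1: (-28)·3 + (12)·y + (0)·z = 0
Row 2: (-56)·3 + (24)·y + (0)·z = 0
Row 3: (-60)·3 + (36)·y + (-8)·z = 0
Solving gives y = 7, z = 9.
Check: C·(3, 7, 9) = (6, 14, 18) = 2·(3, 7, 9).

7, 9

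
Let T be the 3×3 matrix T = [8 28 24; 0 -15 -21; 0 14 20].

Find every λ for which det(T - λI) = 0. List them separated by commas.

Set up det(sI - T) = 0.
Expanding the 3×3 determinant: p(s) = s^3 - 13s^2 + 34s + 48.
Try s = 6: p(6) = 0, so 6 is a root.
Factor out (s - 6): p(s) = (s - 6)·(s^2 - 7s - 8).
The quadratic factors as (s + 1)·(s - 8).
Eigenvalues: -1, 6, 8.

-1, 6, 8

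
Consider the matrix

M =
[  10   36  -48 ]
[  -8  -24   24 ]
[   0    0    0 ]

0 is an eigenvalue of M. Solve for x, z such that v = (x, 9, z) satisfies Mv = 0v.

-18, 3

We need (M)v = 0.
M = [[10, 36, -48], [-8, -24, 24], [0, 0, 0]].
Row 1: (10)·x + (36)·9 + (-48)·z = 0
Row 2: (-8)·x + (-24)·9 + (24)·z = 0
Row 3: (0)·x + (0)·9 + (0)·z = 0
Solving gives x = -18, z = 3.
Check: M·(-18, 9, 3) = (0, 0, 0) = 0·(-18, 9, 3).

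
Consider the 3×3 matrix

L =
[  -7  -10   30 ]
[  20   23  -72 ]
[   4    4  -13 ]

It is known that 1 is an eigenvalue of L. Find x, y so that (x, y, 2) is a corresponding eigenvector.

5, 2

We need (L - 1I)v = 0.
L - 1I = [[-8, -10, 30], [20, 22, -72], [4, 4, -14]].
Row 1: (-8)·x + (-10)·y + (30)·2 = 0
Row 2: (20)·x + (22)·y + (-72)·2 = 0
Row 3: (4)·x + (4)·y + (-14)·2 = 0
Solving gives x = 5, y = 2.
Check: L·(5, 2, 2) = (5, 2, 2) = 1·(5, 2, 2).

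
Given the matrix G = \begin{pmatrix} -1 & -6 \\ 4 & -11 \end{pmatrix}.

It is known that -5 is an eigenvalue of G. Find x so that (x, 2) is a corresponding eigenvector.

3

We need (G + 5I)v = 0.
G + 5I = [[4, -6], [4, -6]].
Row 1: (4)·x + (-6)·2 = 0
Row 2: (4)·x + (-6)·2 = 0
Solving gives x = 3.
Check: G·(3, 2) = (-15, -10) = -5·(3, 2).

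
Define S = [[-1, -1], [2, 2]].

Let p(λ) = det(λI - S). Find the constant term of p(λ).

p(λ) = λ^2 - λ.
The constant term is 0.

0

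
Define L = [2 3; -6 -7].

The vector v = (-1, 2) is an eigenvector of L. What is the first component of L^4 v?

First find the eigenvalue: Lv = (4, -8) = -4·(-1, 2), so λ = -4.
Then L^4 v = λ^4·v = (-4)^4·(-1, 2) = 256·(-1, 2) = (-256, 512).

-256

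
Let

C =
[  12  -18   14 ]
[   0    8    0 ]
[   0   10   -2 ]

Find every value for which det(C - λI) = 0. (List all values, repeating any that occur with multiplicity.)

-2, 8, 12

Compute the characteristic polynomial p(λ) = det(λI - C).
Expanding along the first row, p(λ) = λ^3 - 18λ^2 + 56λ + 192.
Try λ = -2: p(-2) = 0, so -2 is a root.
Factor out (λ + 2): p(λ) = (λ + 2)·(λ^2 - 20λ + 96).
The quadratic factors as (λ - 8)·(λ - 12).
Eigenvalues: -2, 8, 12.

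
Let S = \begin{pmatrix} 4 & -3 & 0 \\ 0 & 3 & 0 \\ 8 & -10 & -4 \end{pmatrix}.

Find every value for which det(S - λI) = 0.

Compute the characteristic polynomial p(r) = det(rI - S).
Cofactor expansion gives p(r) = r^3 - 3r^2 - 16r + 48.
Try r = 3: p(3) = 0, so 3 is a root.
Dividing by (r - 3) leaves r^2 - 16.
The quadratic factors as (r + 4)·(r - 4).
Eigenvalues: -4, 3, 4.

-4, 3, 4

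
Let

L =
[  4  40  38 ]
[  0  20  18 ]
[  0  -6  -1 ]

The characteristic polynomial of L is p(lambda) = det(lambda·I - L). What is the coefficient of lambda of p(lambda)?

164

p(lambda) = lambda^3 - 23·lambda^2 + 164·lambda - 352.
The coefficient of lambda is 164.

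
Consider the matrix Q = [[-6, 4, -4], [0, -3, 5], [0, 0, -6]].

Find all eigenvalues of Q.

Q is upper triangular, so its eigenvalues are the diagonal entries.
Diagonal: -6, -3, -6.

-6, -6, -3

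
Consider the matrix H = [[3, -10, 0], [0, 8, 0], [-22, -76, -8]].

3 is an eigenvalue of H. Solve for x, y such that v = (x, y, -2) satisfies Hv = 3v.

We need (H - 3I)v = 0.
H - 3I = [[0, -10, 0], [0, 5, 0], [-22, -76, -11]].
Row 1: (0)·x + (-10)·y + (0)·-2 = 0
Row 2: (0)·x + (5)·y + (0)·-2 = 0
Row 3: (-22)·x + (-76)·y + (-11)·-2 = 0
Solving gives x = 1, y = 0.
Check: H·(1, 0, -2) = (3, 0, -6) = 3·(1, 0, -2).

1, 0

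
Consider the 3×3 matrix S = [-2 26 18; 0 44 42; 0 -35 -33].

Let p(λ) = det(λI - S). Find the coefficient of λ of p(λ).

p(λ) = λ^3 - 9λ^2 - 4λ + 36.
The coefficient of λ is -4.

-4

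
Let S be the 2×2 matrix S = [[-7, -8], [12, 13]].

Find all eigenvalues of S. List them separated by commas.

det(S - tI) = (-7 - t)(13 - t) - (-8)·(12) = t^2 - 6t + 5.
This factors as (t - 1)·(t - 5) = 0.
Eigenvalues: 1, 5.

1, 5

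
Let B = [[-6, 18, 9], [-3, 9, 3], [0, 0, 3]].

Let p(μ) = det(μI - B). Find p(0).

p(0) = det(0·I − B) = det(−B) = (−1)^3·det(B).
det(B) = 0, so p(0) = 0.

0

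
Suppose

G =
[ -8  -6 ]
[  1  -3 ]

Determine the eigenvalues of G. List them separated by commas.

-6, -5

det(G - sI) = (-8 - s)(-3 - s) - (-6)·(1) = s^2 + 11s + 30.
This factors as (s + 6)·(s + 5) = 0.
Eigenvalues: -6, -5.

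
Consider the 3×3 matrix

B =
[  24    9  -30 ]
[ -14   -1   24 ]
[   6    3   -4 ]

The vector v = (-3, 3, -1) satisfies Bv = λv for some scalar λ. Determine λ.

Compute Bv: B·(-3, 3, -1) = (-15, 15, -5).
Since Bv = λv, compare component 1: -15 = λ·-3, so λ = 5.

5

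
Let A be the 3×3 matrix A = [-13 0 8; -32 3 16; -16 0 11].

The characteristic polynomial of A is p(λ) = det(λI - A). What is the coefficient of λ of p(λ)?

-21

p(λ) = λ^3 - λ^2 - 21λ + 45.
The coefficient of λ is -21.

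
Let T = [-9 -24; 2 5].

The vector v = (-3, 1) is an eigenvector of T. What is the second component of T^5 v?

-1

First find the eigenvalue: Tv = (3, -1) = -1·(-3, 1), so λ = -1.
Then T^5 v = λ^5·v = (-1)^5·(-3, 1) = -1·(-3, 1) = (3, -1).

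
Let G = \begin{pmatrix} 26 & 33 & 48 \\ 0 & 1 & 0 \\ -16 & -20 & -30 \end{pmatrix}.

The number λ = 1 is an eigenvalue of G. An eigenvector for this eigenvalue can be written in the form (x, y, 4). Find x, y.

We need (G - 1I)v = 0.
G - 1I = [[25, 33, 48], [0, 0, 0], [-16, -20, -31]].
Row 1: (25)·x + (33)·y + (48)·4 = 0
Row 2: (0)·x + (0)·y + (0)·4 = 0
Row 3: (-16)·x + (-20)·y + (-31)·4 = 0
Solving gives x = -9, y = 1.
Check: G·(-9, 1, 4) = (-9, 1, 4) = 1·(-9, 1, 4).

-9, 1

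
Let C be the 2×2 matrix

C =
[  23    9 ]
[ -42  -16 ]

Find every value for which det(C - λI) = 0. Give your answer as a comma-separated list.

2, 5

det(C - λI) = (23 - λ)(-16 - λ) - (9)·(-42) = λ^2 - 7λ + 10.
This factors as (λ - 2)·(λ - 5) = 0.
Eigenvalues: 2, 5.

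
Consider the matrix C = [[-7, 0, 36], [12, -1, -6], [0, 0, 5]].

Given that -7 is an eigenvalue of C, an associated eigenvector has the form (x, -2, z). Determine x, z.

We need (C + 7I)v = 0.
C + 7I = [[0, 0, 36], [12, 6, -6], [0, 0, 12]].
Row 1: (0)·x + (0)·-2 + (36)·z = 0
Row 2: (12)·x + (6)·-2 + (-6)·z = 0
Row 3: (0)·x + (0)·-2 + (12)·z = 0
Solving gives x = 1, z = 0.
Check: C·(1, -2, 0) = (-7, 14, 0) = -7·(1, -2, 0).

1, 0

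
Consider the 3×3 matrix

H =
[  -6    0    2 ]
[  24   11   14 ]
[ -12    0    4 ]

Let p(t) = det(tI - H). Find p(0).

0

p(0) = det(0·I − H) = det(−H) = (−1)^3·det(H).
det(H) = 0, so p(0) = 0.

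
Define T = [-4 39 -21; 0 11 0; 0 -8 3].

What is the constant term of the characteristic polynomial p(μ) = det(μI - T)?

132

p(0) = det(0·I − T) = det(−T) = (−1)^3·det(T).
det(T) = -132, so p(0) = 132.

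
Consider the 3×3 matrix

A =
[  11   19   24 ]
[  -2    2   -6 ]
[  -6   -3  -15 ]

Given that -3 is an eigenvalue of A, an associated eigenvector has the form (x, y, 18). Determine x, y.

-39, 6

We need (A + 3I)v = 0.
A + 3I = [[14, 19, 24], [-2, 5, -6], [-6, -3, -12]].
Row 1: (14)·x + (19)·y + (24)·18 = 0
Row 2: (-2)·x + (5)·y + (-6)·18 = 0
Row 3: (-6)·x + (-3)·y + (-12)·18 = 0
Solving gives x = -39, y = 6.
Check: A·(-39, 6, 18) = (117, -18, -54) = -3·(-39, 6, 18).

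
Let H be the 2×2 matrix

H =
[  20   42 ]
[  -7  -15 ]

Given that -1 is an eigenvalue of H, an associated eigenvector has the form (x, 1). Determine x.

-2

We need (H + 1I)v = 0.
H + 1I = [[21, 42], [-7, -14]].
Row 1: (21)·x + (42)·1 = 0
Row 2: (-7)·x + (-14)·1 = 0
Solving gives x = -2.
Check: H·(-2, 1) = (2, -1) = -1·(-2, 1).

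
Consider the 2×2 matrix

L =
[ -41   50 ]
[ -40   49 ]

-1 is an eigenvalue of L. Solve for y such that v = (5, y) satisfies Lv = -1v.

We need (L + 1I)v = 0.
L + 1I = [[-40, 50], [-40, 50]].
Row 1: (-40)·5 + (50)·y = 0
Row 2: (-40)·5 + (50)·y = 0
Solving gives y = 4.
Check: L·(5, 4) = (-5, -4) = -1·(5, 4).

4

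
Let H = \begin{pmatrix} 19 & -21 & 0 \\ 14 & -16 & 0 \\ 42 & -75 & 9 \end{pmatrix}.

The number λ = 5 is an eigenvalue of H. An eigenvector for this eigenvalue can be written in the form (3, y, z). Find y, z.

2, 6

We need (H - 5I)v = 0.
H - 5I = [[14, -21, 0], [14, -21, 0], [42, -75, 4]].
Row 1: (14)·3 + (-21)·y + (0)·z = 0
Row 2: (14)·3 + (-21)·y + (0)·z = 0
Row 3: (42)·3 + (-75)·y + (4)·z = 0
Solving gives y = 2, z = 6.
Check: H·(3, 2, 6) = (15, 10, 30) = 5·(3, 2, 6).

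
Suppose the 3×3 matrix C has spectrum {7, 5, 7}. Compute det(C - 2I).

If C has eigenvalues 7, 5, 7, then C - 2I has eigenvalues 5, 3, 5.
det(C - 2I) = (5) · (3) · (5) = 75.

75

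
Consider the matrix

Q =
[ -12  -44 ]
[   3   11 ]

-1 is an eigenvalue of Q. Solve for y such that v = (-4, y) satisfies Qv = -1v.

1

We need (Q + 1I)v = 0.
Q + 1I = [[-11, -44], [3, 12]].
Row 1: (-11)·-4 + (-44)·y = 0
Row 2: (3)·-4 + (12)·y = 0
Solving gives y = 1.
Check: Q·(-4, 1) = (4, -1) = -1·(-4, 1).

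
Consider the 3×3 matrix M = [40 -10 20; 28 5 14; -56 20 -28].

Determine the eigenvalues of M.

0, 5, 12

The characteristic polynomial is p(λ) = det(λI - M).
Expanding along the first row, p(λ) = λ^3 - 17λ^2 + 60λ.
Since p(5) = 0, λ = 5 is a root.
Factor out (λ - 5): p(λ) = (λ - 5)·(λ^2 - 12λ).
The quadratic factors as λ·(λ - 12).
Eigenvalues: 0, 5, 12.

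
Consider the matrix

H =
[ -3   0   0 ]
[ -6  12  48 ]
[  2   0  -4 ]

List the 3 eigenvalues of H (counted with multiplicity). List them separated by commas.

-4, -3, 12

Set up det(lambda·I - H) = 0.
Expanding along the first row, p(lambda) = lambda^3 - 5·lambda^2 - 72·lambda - 144.
Rational-root test: lambda = -3 gives p(-3) = 0.
Factor out (lambda + 3): p(lambda) = (lambda + 3)·(lambda^2 - 8·lambda - 48).
The quadratic factors as (lambda + 4)·(lambda - 12).
Eigenvalues: -4, -3, 12.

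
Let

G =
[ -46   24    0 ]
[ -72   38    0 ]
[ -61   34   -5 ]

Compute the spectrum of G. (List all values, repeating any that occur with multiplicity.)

Compute the characteristic polynomial p(s) = det(sI - G).
Expanding the 3×3 determinant: p(s) = s^3 + 13s^2 + 20s - 100.
Rational-root test: s = -5 gives p(-5) = 0.
Dividing by (s + 5) leaves s^2 + 8s - 20.
The quadratic factors as (s + 10)·(s - 2).
Eigenvalues: -10, -5, 2.

-10, -5, 2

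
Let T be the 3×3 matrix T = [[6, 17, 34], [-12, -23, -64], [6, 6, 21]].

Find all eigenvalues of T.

-11, 6, 9

Set up det(lambda·I - T) = 0.
Expanding the 3×3 determinant: p(lambda) = lambda^3 - 4·lambda^2 - 111·lambda + 594.
Rational-root test: lambda = 6 gives p(6) = 0.
Factor out (lambda - 6): p(lambda) = (lambda - 6)·(lambda^2 + 2·lambda - 99).
The quadratic factors as (lambda + 11)·(lambda - 9).
Eigenvalues: -11, 6, 9.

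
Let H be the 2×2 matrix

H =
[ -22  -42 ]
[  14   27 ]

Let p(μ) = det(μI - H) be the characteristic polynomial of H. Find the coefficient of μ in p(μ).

-5

The coefficient of μ of det(μI - H) is −trace(H).
trace(H) = (-22) + (27) = 5, so the coefficient is -5.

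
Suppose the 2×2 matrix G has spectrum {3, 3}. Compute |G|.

9

det(G) is the product of the eigenvalues: (3) · (3) = 9.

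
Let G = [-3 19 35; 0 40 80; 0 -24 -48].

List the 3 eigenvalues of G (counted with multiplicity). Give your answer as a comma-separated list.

Set up det(λI - G) = 0.
Expanding the 3×3 determinant: p(λ) = λ^3 + 11λ^2 + 24λ.
Rational-root test: λ = 0 gives p(0) = 0.
Dividing by λ leaves λ^2 + 11λ + 24.
The quadratic factors as (λ + 8)·(λ + 3).
Eigenvalues: -8, -3, 0.

-8, -3, 0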